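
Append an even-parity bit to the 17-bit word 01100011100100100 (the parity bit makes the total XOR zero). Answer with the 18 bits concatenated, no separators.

011000111001001001

XOR of the 17 data bits: 0⊕1⊕1⊕0⊕0⊕0⊕1⊕1⊕1⊕0⊕0⊕1⊕0⊕0⊕1⊕0⊕0 = 1
Parity bit = 1 (so all 18 bits XOR to 0).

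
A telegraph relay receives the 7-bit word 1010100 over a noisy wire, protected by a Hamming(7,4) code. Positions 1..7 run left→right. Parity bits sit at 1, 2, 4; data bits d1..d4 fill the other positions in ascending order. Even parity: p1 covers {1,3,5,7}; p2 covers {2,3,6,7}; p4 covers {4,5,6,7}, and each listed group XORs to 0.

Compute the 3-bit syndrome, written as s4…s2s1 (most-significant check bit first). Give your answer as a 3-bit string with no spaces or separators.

111

s1 (pos 1,3,5,7): 1⊕1⊕1⊕0 = 1
s2 (pos 2,3,6,7): 0⊕1⊕0⊕0 = 1
s4 (pos 4,5,6,7): 0⊕1⊕0⊕0 = 1
Syndrome s4…s1 = 111 → error at position 7.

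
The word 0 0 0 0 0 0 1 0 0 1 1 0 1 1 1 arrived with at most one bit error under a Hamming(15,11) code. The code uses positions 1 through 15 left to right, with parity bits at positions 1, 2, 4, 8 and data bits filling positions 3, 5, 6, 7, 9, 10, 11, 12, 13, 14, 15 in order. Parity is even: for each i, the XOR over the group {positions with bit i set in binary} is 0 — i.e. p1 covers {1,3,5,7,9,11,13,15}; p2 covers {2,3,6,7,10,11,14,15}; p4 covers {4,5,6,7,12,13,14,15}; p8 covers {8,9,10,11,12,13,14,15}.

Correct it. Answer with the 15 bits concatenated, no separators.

s1 (pos 1,3,5,7,9,11,13,15): 0⊕0⊕0⊕1⊕0⊕1⊕1⊕1 = 0
s2 (pos 2,3,6,7,10,11,14,15): 0⊕0⊕0⊕1⊕1⊕1⊕1⊕1 = 1
s4 (pos 4,5,6,7,12,13,14,15): 0⊕0⊕0⊕1⊕0⊕1⊕1⊕1 = 0
s8 (pos 8,9,10,11,12,13,14,15): 0⊕0⊕1⊕1⊕0⊕1⊕1⊕1 = 1
Syndrome s8…s1 = 1010 → error at position 10.
Flip position 10: 000000100110111 → 000000100010111

000000100010111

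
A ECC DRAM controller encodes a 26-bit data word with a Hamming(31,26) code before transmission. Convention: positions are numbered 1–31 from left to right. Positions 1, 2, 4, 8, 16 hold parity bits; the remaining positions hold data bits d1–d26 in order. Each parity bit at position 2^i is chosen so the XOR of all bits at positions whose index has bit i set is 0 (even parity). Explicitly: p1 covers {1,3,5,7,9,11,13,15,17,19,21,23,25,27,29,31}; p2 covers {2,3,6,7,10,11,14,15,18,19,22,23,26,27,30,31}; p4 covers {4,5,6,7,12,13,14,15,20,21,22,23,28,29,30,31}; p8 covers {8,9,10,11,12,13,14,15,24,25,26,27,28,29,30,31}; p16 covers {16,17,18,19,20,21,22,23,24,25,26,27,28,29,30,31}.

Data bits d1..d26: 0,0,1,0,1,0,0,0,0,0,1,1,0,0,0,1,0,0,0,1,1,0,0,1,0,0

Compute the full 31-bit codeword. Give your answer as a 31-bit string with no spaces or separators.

0100010110000011100010001100100

Place data at non-parity positions: p1 p2 0 p4 0 1 0 p8 1 0 0 0 0 0 1 p16 1 0 0 0 1 0 0 0 1 1 0 0 1 0 0
p1 (pos 1,3,5,7,9,11,13,15,17,19,21,23,25,27,29,31): XOR of data positions = 0⊕0⊕0⊕1⊕0⊕0⊕1⊕1⊕0⊕1⊕0⊕1⊕0⊕1⊕0 = 0
p2 (pos 2,3,6,7,10,11,14,15,18,19,22,23,26,27,30,31): XOR of data positions = 0⊕1⊕0⊕0⊕0⊕0⊕1⊕0⊕0⊕0⊕0⊕1⊕0⊕0⊕0 = 1
p4 (pos 4,5,6,7,12,13,14,15,20,21,22,23,28,29,30,31): XOR of data positions = 0⊕1⊕0⊕0⊕0⊕0⊕1⊕0⊕1⊕0⊕0⊕0⊕1⊕0⊕0 = 0
p8 (pos 8,9,10,11,12,13,14,15,24,25,26,27,28,29,30,31): XOR of data positions = 1⊕0⊕0⊕0⊕0⊕0⊕1⊕0⊕1⊕1⊕0⊕0⊕1⊕0⊕0 = 1
p16 (pos 16,17,18,19,20,21,22,23,24,25,26,27,28,29,30,31): XOR of data positions = 1⊕0⊕0⊕0⊕1⊕0⊕0⊕0⊕1⊕1⊕0⊕0⊕1⊕0⊕0 = 1
Codeword: 0100010110000011100010001100100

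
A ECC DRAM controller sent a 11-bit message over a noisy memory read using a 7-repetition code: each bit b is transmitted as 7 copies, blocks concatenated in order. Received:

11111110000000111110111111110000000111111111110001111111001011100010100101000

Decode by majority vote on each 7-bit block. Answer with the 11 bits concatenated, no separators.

Block 1 (1111111): 7 ones → 1
Block 2 (0000000): 0 ones → 0
Block 3 (1111101): 6 ones → 1
Block 4 (1111111): 7 ones → 1
Block 5 (0000000): 0 ones → 0
Block 6 (1111111): 7 ones → 1
Block 7 (1111000): 4 ones → 1
Block 8 (1111111): 7 ones → 1
Block 9 (0010111): 4 ones → 1
Block 10 (0001010): 2 ones → 0
Block 11 (0101000): 2 ones → 0

10110111100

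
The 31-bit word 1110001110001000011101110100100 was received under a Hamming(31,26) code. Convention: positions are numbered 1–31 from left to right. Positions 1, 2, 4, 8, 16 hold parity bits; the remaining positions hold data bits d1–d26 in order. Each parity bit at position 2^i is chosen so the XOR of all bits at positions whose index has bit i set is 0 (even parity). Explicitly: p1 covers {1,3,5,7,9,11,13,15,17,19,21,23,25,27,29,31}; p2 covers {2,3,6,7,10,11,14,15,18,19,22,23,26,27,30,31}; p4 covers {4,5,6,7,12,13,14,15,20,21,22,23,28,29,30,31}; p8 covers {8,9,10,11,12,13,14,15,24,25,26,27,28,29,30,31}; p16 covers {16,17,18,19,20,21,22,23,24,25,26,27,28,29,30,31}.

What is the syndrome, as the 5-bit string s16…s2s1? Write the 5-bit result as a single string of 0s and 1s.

00000

s1 (pos 1,3,5,7,9,11,13,15,17,19,21,23,25,27,29,31): 1⊕1⊕0⊕1⊕1⊕0⊕1⊕0⊕0⊕1⊕0⊕1⊕0⊕0⊕1⊕0 = 0
s2 (pos 2,3,6,7,10,11,14,15,18,19,22,23,26,27,30,31): 1⊕1⊕0⊕1⊕0⊕0⊕0⊕0⊕1⊕1⊕1⊕1⊕1⊕0⊕0⊕0 = 0
s4 (pos 4,5,6,7,12,13,14,15,20,21,22,23,28,29,30,31): 0⊕0⊕0⊕1⊕0⊕1⊕0⊕0⊕1⊕0⊕1⊕1⊕0⊕1⊕0⊕0 = 0
s8 (pos 8,9,10,11,12,13,14,15,24,25,26,27,28,29,30,31): 1⊕1⊕0⊕0⊕0⊕1⊕0⊕0⊕1⊕0⊕1⊕0⊕0⊕1⊕0⊕0 = 0
s16 (pos 16,17,18,19,20,21,22,23,24,25,26,27,28,29,30,31): 0⊕0⊕1⊕1⊕1⊕0⊕1⊕1⊕1⊕0⊕1⊕0⊕0⊕1⊕0⊕0 = 0
Syndrome s16…s1 = 00000 → no error.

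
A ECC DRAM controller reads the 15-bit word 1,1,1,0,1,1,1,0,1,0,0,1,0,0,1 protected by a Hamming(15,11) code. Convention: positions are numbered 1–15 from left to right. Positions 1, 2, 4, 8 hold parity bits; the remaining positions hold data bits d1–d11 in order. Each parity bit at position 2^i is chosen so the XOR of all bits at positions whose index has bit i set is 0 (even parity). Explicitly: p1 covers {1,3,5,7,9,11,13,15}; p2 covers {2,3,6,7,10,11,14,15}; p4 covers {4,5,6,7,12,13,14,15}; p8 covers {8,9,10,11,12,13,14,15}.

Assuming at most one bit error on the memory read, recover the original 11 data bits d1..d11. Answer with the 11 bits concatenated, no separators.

11111001011

s1 (pos 1,3,5,7,9,11,13,15): 1⊕1⊕1⊕1⊕1⊕0⊕0⊕1 = 0
s2 (pos 2,3,6,7,10,11,14,15): 1⊕1⊕1⊕1⊕0⊕0⊕0⊕1 = 1
s4 (pos 4,5,6,7,12,13,14,15): 0⊕1⊕1⊕1⊕1⊕0⊕0⊕1 = 1
s8 (pos 8,9,10,11,12,13,14,15): 0⊕1⊕0⊕0⊕1⊕0⊕0⊕1 = 1
Syndrome s8…s1 = 1110 → error at position 14.
Flip position 14: 111011101001001 → 111011101001011
Read data bits from positions 3,5,6,7,9,10,11,12,13,14,15: 11111001011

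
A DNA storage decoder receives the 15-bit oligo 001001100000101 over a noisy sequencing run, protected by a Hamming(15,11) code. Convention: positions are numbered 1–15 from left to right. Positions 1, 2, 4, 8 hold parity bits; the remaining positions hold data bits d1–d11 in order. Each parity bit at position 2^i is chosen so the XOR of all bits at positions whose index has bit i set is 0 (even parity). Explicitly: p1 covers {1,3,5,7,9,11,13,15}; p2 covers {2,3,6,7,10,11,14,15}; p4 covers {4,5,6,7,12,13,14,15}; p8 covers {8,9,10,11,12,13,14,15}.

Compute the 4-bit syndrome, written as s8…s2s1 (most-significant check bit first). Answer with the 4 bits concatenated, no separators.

0000

s1 (pos 1,3,5,7,9,11,13,15): 0⊕1⊕0⊕1⊕0⊕0⊕1⊕1 = 0
s2 (pos 2,3,6,7,10,11,14,15): 0⊕1⊕1⊕1⊕0⊕0⊕0⊕1 = 0
s4 (pos 4,5,6,7,12,13,14,15): 0⊕0⊕1⊕1⊕0⊕1⊕0⊕1 = 0
s8 (pos 8,9,10,11,12,13,14,15): 0⊕0⊕0⊕0⊕0⊕1⊕0⊕1 = 0
Syndrome s8…s1 = 0000 → no error.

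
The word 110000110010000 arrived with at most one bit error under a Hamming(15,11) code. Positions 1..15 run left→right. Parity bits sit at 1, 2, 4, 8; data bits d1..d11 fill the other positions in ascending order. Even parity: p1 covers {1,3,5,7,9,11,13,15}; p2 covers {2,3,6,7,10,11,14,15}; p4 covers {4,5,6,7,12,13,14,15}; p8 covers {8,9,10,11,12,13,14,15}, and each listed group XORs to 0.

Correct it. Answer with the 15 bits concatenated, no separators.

s1 (pos 1,3,5,7,9,11,13,15): 1⊕0⊕0⊕1⊕0⊕1⊕0⊕0 = 1
s2 (pos 2,3,6,7,10,11,14,15): 1⊕0⊕0⊕1⊕0⊕1⊕0⊕0 = 1
s4 (pos 4,5,6,7,12,13,14,15): 0⊕0⊕0⊕1⊕0⊕0⊕0⊕0 = 1
s8 (pos 8,9,10,11,12,13,14,15): 1⊕0⊕0⊕1⊕0⊕0⊕0⊕0 = 0
Syndrome s8…s1 = 0111 → error at position 7.
Flip position 7: 110000110010000 → 110000010010000

110000010010000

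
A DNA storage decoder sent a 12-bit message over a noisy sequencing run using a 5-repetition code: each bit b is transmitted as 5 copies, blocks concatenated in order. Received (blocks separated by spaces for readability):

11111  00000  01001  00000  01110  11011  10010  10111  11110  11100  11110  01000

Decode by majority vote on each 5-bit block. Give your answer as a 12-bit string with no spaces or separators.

100011011110

Block 1 (11111): 5 ones → 1
Block 2 (00000): 0 ones → 0
Block 3 (01001): 2 ones → 0
Block 4 (00000): 0 ones → 0
Block 5 (01110): 3 ones → 1
Block 6 (11011): 4 ones → 1
Block 7 (10010): 2 ones → 0
Block 8 (10111): 4 ones → 1
Block 9 (11110): 4 ones → 1
Block 10 (11100): 3 ones → 1
Block 11 (11110): 4 ones → 1
Block 12 (01000): 1 one → 0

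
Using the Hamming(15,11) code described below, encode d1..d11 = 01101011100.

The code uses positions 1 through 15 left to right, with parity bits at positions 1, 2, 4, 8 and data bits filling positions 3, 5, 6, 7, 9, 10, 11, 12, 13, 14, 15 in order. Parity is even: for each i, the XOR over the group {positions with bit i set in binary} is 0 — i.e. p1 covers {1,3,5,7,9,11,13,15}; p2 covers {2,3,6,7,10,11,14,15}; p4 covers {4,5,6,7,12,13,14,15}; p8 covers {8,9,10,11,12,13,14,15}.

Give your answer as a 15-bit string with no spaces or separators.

000011001011100

Place data at non-parity positions: p1 p2 0 p4 1 1 0 p8 1 0 1 1 1 0 0
p1 (pos 1,3,5,7,9,11,13,15): XOR of data positions = 0⊕1⊕0⊕1⊕1⊕1⊕0 = 0
p2 (pos 2,3,6,7,10,11,14,15): XOR of data positions = 0⊕1⊕0⊕0⊕1⊕0⊕0 = 0
p4 (pos 4,5,6,7,12,13,14,15): XOR of data positions = 1⊕1⊕0⊕1⊕1⊕0⊕0 = 0
p8 (pos 8,9,10,11,12,13,14,15): XOR of data positions = 1⊕0⊕1⊕1⊕1⊕0⊕0 = 0
Codeword: 000011001011100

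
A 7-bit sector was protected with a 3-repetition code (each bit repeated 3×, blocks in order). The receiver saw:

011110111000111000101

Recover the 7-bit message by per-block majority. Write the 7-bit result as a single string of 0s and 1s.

Block 1 (011): 2 ones → 1
Block 2 (110): 2 ones → 1
Block 3 (111): 3 ones → 1
Block 4 (000): 0 ones → 0
Block 5 (111): 3 ones → 1
Block 6 (000): 0 ones → 0
Block 7 (101): 2 ones → 1

1110101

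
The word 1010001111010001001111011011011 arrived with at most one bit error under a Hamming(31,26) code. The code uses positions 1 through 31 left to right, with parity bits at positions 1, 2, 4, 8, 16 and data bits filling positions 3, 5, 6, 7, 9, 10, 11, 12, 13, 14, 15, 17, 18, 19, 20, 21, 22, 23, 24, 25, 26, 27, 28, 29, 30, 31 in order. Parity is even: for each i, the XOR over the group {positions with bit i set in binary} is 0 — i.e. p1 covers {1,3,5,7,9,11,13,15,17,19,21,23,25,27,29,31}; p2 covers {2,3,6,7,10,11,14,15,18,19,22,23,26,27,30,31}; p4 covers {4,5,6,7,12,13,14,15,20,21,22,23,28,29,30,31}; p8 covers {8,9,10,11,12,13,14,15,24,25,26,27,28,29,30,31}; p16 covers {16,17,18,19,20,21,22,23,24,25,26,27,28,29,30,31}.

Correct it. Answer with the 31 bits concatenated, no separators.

s1 (pos 1,3,5,7,9,11,13,15,17,19,21,23,25,27,29,31): 1⊕1⊕0⊕1⊕1⊕0⊕0⊕0⊕0⊕1⊕1⊕0⊕1⊕1⊕0⊕1 = 1
s2 (pos 2,3,6,7,10,11,14,15,18,19,22,23,26,27,30,31): 0⊕1⊕0⊕1⊕1⊕0⊕0⊕0⊕0⊕1⊕1⊕0⊕0⊕1⊕1⊕1 = 0
s4 (pos 4,5,6,7,12,13,14,15,20,21,22,23,28,29,30,31): 0⊕0⊕0⊕1⊕1⊕0⊕0⊕0⊕1⊕1⊕1⊕0⊕1⊕0⊕1⊕1 = 0
s8 (pos 8,9,10,11,12,13,14,15,24,25,26,27,28,29,30,31): 1⊕1⊕1⊕0⊕1⊕0⊕0⊕0⊕1⊕1⊕0⊕1⊕1⊕0⊕1⊕1 = 0
s16 (pos 16,17,18,19,20,21,22,23,24,25,26,27,28,29,30,31): 1⊕0⊕0⊕1⊕1⊕1⊕1⊕0⊕1⊕1⊕0⊕1⊕1⊕0⊕1⊕1 = 1
Syndrome s16…s1 = 10001 → error at position 17.
Flip position 17: 1010001111010001001111011011011 → 1010001111010001101111011011011

1010001111010001101111011011011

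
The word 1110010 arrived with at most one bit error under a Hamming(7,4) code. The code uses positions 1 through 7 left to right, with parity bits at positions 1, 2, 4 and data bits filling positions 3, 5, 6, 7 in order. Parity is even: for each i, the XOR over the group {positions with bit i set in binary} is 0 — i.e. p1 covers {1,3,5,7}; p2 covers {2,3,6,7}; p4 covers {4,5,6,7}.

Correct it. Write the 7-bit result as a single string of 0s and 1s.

1110000

s1 (pos 1,3,5,7): 1⊕1⊕0⊕0 = 0
s2 (pos 2,3,6,7): 1⊕1⊕1⊕0 = 1
s4 (pos 4,5,6,7): 0⊕0⊕1⊕0 = 1
Syndrome s4…s1 = 110 → error at position 6.
Flip position 6: 1110010 → 1110000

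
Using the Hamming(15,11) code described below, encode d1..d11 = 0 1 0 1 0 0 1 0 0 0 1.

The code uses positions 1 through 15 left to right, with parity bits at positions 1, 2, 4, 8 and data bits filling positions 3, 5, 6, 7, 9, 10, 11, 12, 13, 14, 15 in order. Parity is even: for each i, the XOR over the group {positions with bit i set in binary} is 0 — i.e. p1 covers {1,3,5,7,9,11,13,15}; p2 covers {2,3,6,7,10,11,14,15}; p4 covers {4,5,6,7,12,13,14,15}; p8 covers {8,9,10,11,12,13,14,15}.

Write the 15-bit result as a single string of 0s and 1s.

Place data at non-parity positions: p1 p2 0 p4 1 0 1 p8 0 0 1 0 0 0 1
p1 (pos 1,3,5,7,9,11,13,15): XOR of data positions = 0⊕1⊕1⊕0⊕1⊕0⊕1 = 0
p2 (pos 2,3,6,7,10,11,14,15): XOR of data positions = 0⊕0⊕1⊕0⊕1⊕0⊕1 = 1
p4 (pos 4,5,6,7,12,13,14,15): XOR of data positions = 1⊕0⊕1⊕0⊕0⊕0⊕1 = 1
p8 (pos 8,9,10,11,12,13,14,15): XOR of data positions = 0⊕0⊕1⊕0⊕0⊕0⊕1 = 0
Codeword: 010110100010001

010110100010001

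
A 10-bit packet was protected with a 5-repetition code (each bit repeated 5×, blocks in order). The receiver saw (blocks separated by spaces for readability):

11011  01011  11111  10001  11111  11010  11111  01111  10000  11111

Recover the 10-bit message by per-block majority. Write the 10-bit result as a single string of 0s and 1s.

1110111101

Block 1 (11011): 4 ones → 1
Block 2 (01011): 3 ones → 1
Block 3 (11111): 5 ones → 1
Block 4 (10001): 2 ones → 0
Block 5 (11111): 5 ones → 1
Block 6 (11010): 3 ones → 1
Block 7 (11111): 5 ones → 1
Block 8 (01111): 4 ones → 1
Block 9 (10000): 1 one → 0
Block 10 (11111): 5 ones → 1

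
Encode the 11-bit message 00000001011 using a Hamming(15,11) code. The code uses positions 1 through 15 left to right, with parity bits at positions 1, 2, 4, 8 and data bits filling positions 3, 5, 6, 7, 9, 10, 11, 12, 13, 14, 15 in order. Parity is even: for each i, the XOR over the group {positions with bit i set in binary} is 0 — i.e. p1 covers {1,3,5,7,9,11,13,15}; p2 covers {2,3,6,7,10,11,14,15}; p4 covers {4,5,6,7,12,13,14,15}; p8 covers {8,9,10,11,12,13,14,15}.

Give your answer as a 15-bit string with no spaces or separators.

Place data at non-parity positions: p1 p2 0 p4 0 0 0 p8 0 0 0 1 0 1 1
p1 (pos 1,3,5,7,9,11,13,15): XOR of data positions = 0⊕0⊕0⊕0⊕0⊕0⊕1 = 1
p2 (pos 2,3,6,7,10,11,14,15): XOR of data positions = 0⊕0⊕0⊕0⊕0⊕1⊕1 = 0
p4 (pos 4,5,6,7,12,13,14,15): XOR of data positions = 0⊕0⊕0⊕1⊕0⊕1⊕1 = 1
p8 (pos 8,9,10,11,12,13,14,15): XOR of data positions = 0⊕0⊕0⊕1⊕0⊕1⊕1 = 1
Codeword: 100100010001011

100100010001011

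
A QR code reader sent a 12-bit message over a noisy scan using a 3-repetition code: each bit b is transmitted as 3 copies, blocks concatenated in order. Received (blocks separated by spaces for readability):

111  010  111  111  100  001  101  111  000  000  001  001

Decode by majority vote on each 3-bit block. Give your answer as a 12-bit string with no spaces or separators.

Block 1 (111): 3 ones → 1
Block 2 (010): 1 one → 0
Block 3 (111): 3 ones → 1
Block 4 (111): 3 ones → 1
Block 5 (100): 1 one → 0
Block 6 (001): 1 one → 0
Block 7 (101): 2 ones → 1
Block 8 (111): 3 ones → 1
Block 9 (000): 0 ones → 0
Block 10 (000): 0 ones → 0
Block 11 (001): 1 one → 0
Block 12 (001): 1 one → 0

101100110000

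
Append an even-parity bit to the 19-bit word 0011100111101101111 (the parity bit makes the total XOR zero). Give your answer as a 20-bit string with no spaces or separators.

XOR of the 19 data bits: 0⊕0⊕1⊕1⊕1⊕0⊕0⊕1⊕1⊕1⊕1⊕0⊕1⊕1⊕0⊕1⊕1⊕1⊕1 = 1
Parity bit = 1 (so all 20 bits XOR to 0).

00111001111011011111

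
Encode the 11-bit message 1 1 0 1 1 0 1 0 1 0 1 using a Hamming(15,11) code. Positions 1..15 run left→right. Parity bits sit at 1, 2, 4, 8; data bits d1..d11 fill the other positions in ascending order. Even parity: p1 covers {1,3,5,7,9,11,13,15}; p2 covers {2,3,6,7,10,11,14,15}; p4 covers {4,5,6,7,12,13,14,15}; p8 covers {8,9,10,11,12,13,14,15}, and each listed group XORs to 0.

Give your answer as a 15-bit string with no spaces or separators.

Place data at non-parity positions: p1 p2 1 p4 1 0 1 p8 1 0 1 0 1 0 1
p1 (pos 1,3,5,7,9,11,13,15): XOR of data positions = 1⊕1⊕1⊕1⊕1⊕1⊕1 = 1
p2 (pos 2,3,6,7,10,11,14,15): XOR of data positions = 1⊕0⊕1⊕0⊕1⊕0⊕1 = 0
p4 (pos 4,5,6,7,12,13,14,15): XOR of data positions = 1⊕0⊕1⊕0⊕1⊕0⊕1 = 0
p8 (pos 8,9,10,11,12,13,14,15): XOR of data positions = 1⊕0⊕1⊕0⊕1⊕0⊕1 = 0
Codeword: 101010101010101

101010101010101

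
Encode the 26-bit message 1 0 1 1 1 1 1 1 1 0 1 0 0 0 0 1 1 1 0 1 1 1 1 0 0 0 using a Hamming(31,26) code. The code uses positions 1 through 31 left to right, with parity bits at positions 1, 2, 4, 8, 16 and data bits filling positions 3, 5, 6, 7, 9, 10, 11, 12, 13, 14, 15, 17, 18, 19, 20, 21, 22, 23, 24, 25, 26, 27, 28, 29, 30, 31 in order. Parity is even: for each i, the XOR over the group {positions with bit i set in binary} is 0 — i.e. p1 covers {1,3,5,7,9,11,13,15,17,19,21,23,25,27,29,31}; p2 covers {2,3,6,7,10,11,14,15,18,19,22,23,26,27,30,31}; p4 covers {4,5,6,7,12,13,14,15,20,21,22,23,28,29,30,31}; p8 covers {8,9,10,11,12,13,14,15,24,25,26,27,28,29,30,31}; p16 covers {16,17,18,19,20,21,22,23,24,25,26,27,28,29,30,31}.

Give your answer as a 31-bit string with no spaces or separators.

0011011011111011000011101111000

Place data at non-parity positions: p1 p2 1 p4 0 1 1 p8 1 1 1 1 1 0 1 p16 0 0 0 0 1 1 1 0 1 1 1 1 0 0 0
p1 (pos 1,3,5,7,9,11,13,15,17,19,21,23,25,27,29,31): XOR of data positions = 1⊕0⊕1⊕1⊕1⊕1⊕1⊕0⊕0⊕1⊕1⊕1⊕1⊕0⊕0 = 0
p2 (pos 2,3,6,7,10,11,14,15,18,19,22,23,26,27,30,31): XOR of data positions = 1⊕1⊕1⊕1⊕1⊕0⊕1⊕0⊕0⊕1⊕1⊕1⊕1⊕0⊕0 = 0
p4 (pos 4,5,6,7,12,13,14,15,20,21,22,23,28,29,30,31): XOR of data positions = 0⊕1⊕1⊕1⊕1⊕0⊕1⊕0⊕1⊕1⊕1⊕1⊕0⊕0⊕0 = 1
p8 (pos 8,9,10,11,12,13,14,15,24,25,26,27,28,29,30,31): XOR of data positions = 1⊕1⊕1⊕1⊕1⊕0⊕1⊕0⊕1⊕1⊕1⊕1⊕0⊕0⊕0 = 0
p16 (pos 16,17,18,19,20,21,22,23,24,25,26,27,28,29,30,31): XOR of data positions = 0⊕0⊕0⊕0⊕1⊕1⊕1⊕0⊕1⊕1⊕1⊕1⊕0⊕0⊕0 = 1
Codeword: 0011011011111011000011101111000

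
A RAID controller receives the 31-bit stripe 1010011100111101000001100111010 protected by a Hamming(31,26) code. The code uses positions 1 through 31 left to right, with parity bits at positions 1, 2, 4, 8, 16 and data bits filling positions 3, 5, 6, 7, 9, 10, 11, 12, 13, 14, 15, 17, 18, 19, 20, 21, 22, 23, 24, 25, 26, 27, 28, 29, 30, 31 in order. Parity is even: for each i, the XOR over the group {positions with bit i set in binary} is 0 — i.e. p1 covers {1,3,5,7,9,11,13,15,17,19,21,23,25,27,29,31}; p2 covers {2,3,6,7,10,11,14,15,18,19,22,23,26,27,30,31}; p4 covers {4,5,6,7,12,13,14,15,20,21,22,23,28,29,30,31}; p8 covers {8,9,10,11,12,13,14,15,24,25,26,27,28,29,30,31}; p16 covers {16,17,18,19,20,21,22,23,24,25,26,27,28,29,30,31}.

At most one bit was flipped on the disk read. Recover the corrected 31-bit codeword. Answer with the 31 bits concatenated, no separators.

1010011100111101000001100111110

s1 (pos 1,3,5,7,9,11,13,15,17,19,21,23,25,27,29,31): 1⊕1⊕0⊕1⊕0⊕1⊕1⊕0⊕0⊕0⊕0⊕1⊕0⊕1⊕0⊕0 = 1
s2 (pos 2,3,6,7,10,11,14,15,18,19,22,23,26,27,30,31): 0⊕1⊕1⊕1⊕0⊕1⊕1⊕0⊕0⊕0⊕1⊕1⊕1⊕1⊕1⊕0 = 0
s4 (pos 4,5,6,7,12,13,14,15,20,21,22,23,28,29,30,31): 0⊕0⊕1⊕1⊕1⊕1⊕1⊕0⊕0⊕0⊕1⊕1⊕1⊕0⊕1⊕0 = 1
s8 (pos 8,9,10,11,12,13,14,15,24,25,26,27,28,29,30,31): 1⊕0⊕0⊕1⊕1⊕1⊕1⊕0⊕0⊕0⊕1⊕1⊕1⊕0⊕1⊕0 = 1
s16 (pos 16,17,18,19,20,21,22,23,24,25,26,27,28,29,30,31): 1⊕0⊕0⊕0⊕0⊕0⊕1⊕1⊕0⊕0⊕1⊕1⊕1⊕0⊕1⊕0 = 1
Syndrome s16…s1 = 11101 → error at position 29.
Flip position 29: 1010011100111101000001100111010 → 1010011100111101000001100111110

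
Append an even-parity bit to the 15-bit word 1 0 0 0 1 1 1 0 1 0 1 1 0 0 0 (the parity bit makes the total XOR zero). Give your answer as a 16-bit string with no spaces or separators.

1000111010110001

XOR of the 15 data bits: 1⊕0⊕0⊕0⊕1⊕1⊕1⊕0⊕1⊕0⊕1⊕1⊕0⊕0⊕0 = 1
Parity bit = 1 (so all 16 bits XOR to 0).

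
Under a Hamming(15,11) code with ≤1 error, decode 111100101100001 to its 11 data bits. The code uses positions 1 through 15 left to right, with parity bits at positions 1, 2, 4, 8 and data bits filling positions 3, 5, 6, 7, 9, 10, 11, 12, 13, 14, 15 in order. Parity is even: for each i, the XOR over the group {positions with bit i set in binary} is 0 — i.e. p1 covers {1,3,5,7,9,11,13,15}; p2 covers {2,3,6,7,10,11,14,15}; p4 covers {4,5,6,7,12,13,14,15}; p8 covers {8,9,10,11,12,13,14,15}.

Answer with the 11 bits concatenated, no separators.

10011100000

s1 (pos 1,3,5,7,9,11,13,15): 1⊕1⊕0⊕1⊕1⊕0⊕0⊕1 = 1
s2 (pos 2,3,6,7,10,11,14,15): 1⊕1⊕0⊕1⊕1⊕0⊕0⊕1 = 1
s4 (pos 4,5,6,7,12,13,14,15): 1⊕0⊕0⊕1⊕0⊕0⊕0⊕1 = 1
s8 (pos 8,9,10,11,12,13,14,15): 0⊕1⊕1⊕0⊕0⊕0⊕0⊕1 = 1
Syndrome s8…s1 = 1111 → error at position 15.
Flip position 15: 111100101100001 → 111100101100000
Read data bits from positions 3,5,6,7,9,10,11,12,13,14,15: 10011100000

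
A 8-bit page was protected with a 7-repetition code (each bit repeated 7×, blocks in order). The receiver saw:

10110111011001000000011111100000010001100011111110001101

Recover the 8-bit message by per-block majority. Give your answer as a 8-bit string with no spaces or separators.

11010010

Block 1 (1011011): 5 ones → 1
Block 2 (1011001): 4 ones → 1
Block 3 (0000000): 0 ones → 0
Block 4 (1111110): 6 ones → 1
Block 5 (0000010): 1 one → 0
Block 6 (0011000): 2 ones → 0
Block 7 (1111111): 7 ones → 1
Block 8 (0001101): 3 ones → 0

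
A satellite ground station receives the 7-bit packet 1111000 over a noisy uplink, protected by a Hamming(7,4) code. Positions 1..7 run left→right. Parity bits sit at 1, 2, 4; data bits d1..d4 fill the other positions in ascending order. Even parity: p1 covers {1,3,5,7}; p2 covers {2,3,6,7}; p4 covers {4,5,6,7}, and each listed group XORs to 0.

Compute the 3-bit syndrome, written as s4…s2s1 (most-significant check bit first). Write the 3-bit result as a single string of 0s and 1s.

s1 (pos 1,3,5,7): 1⊕1⊕0⊕0 = 0
s2 (pos 2,3,6,7): 1⊕1⊕0⊕0 = 0
s4 (pos 4,5,6,7): 1⊕0⊕0⊕0 = 1
Syndrome s4…s1 = 100 → error at position 4.

100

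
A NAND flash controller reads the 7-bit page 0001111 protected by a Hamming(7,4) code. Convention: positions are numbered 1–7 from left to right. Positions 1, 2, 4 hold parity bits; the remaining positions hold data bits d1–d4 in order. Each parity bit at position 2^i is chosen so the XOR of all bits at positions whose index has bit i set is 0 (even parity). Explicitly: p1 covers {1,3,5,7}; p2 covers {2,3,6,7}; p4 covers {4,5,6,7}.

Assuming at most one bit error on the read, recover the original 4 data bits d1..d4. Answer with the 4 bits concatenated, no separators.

s1 (pos 1,3,5,7): 0⊕0⊕1⊕1 = 0
s2 (pos 2,3,6,7): 0⊕0⊕1⊕1 = 0
s4 (pos 4,5,6,7): 1⊕1⊕1⊕1 = 0
Syndrome s4…s1 = 000 → no error.
Read data bits from positions 3,5,6,7: 0111

0111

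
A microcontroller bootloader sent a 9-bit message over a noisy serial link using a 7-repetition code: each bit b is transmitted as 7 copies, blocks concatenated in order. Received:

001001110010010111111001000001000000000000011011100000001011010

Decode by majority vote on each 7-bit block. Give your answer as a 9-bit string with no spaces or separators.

001000101

Block 1 (0010011): 3 ones → 0
Block 2 (1001001): 3 ones → 0
Block 3 (0111111): 6 ones → 1
Block 4 (0010000): 1 one → 0
Block 5 (0100000): 1 one → 0
Block 6 (0000000): 0 ones → 0
Block 7 (0110111): 5 ones → 1
Block 8 (0000000): 0 ones → 0
Block 9 (1011010): 4 ones → 1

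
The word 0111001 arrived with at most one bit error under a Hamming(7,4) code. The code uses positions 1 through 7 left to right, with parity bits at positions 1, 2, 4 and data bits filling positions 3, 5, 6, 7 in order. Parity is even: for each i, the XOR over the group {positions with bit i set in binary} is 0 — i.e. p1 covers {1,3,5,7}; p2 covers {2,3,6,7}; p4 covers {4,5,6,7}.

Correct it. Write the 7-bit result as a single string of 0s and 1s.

0011001

s1 (pos 1,3,5,7): 0⊕1⊕0⊕1 = 0
s2 (pos 2,3,6,7): 1⊕1⊕0⊕1 = 1
s4 (pos 4,5,6,7): 1⊕0⊕0⊕1 = 0
Syndrome s4…s1 = 010 → error at position 2.
Flip position 2: 0111001 → 0011001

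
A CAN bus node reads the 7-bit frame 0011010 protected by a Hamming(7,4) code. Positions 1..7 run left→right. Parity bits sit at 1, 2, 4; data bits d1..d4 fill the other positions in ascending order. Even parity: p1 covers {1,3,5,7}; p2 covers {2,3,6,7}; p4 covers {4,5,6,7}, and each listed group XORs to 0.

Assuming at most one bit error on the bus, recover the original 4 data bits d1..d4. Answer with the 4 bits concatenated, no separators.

1010

s1 (pos 1,3,5,7): 0⊕1⊕0⊕0 = 1
s2 (pos 2,3,6,7): 0⊕1⊕1⊕0 = 0
s4 (pos 4,5,6,7): 1⊕0⊕1⊕0 = 0
Syndrome s4…s1 = 001 → error at position 1.
Flip position 1: 0011010 → 1011010
Read data bits from positions 3,5,6,7: 1010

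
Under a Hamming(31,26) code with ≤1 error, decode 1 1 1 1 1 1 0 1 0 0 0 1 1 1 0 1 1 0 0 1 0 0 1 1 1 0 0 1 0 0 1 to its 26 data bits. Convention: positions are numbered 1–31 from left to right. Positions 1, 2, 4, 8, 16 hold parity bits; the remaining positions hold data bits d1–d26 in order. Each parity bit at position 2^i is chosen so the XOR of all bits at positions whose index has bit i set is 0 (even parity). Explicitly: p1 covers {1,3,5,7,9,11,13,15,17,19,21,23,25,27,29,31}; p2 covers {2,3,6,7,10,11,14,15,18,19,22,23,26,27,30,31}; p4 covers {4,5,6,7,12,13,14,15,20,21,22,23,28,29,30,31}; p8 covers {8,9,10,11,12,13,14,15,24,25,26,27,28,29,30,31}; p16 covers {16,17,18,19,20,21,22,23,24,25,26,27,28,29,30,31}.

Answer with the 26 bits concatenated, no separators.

11100001110100100111001001

s1 (pos 1,3,5,7,9,11,13,15,17,19,21,23,25,27,29,31): 1⊕1⊕1⊕0⊕0⊕0⊕1⊕0⊕1⊕0⊕0⊕1⊕1⊕0⊕0⊕1 = 0
s2 (pos 2,3,6,7,10,11,14,15,18,19,22,23,26,27,30,31): 1⊕1⊕1⊕0⊕0⊕0⊕1⊕0⊕0⊕0⊕0⊕1⊕0⊕0⊕0⊕1 = 0
s4 (pos 4,5,6,7,12,13,14,15,20,21,22,23,28,29,30,31): 1⊕1⊕1⊕0⊕1⊕1⊕1⊕0⊕1⊕0⊕0⊕1⊕1⊕0⊕0⊕1 = 0
s8 (pos 8,9,10,11,12,13,14,15,24,25,26,27,28,29,30,31): 1⊕0⊕0⊕0⊕1⊕1⊕1⊕0⊕1⊕1⊕0⊕0⊕1⊕0⊕0⊕1 = 0
s16 (pos 16,17,18,19,20,21,22,23,24,25,26,27,28,29,30,31): 1⊕1⊕0⊕0⊕1⊕0⊕0⊕1⊕1⊕1⊕0⊕0⊕1⊕0⊕0⊕1 = 0
Syndrome s16…s1 = 00000 → no error.
Read data bits from positions 3,5,6,7,9,10,11,12,13,14,15,17,18,19,20,21,22,23,24,25,26,27,28,29,30,31: 11100001110100100111001001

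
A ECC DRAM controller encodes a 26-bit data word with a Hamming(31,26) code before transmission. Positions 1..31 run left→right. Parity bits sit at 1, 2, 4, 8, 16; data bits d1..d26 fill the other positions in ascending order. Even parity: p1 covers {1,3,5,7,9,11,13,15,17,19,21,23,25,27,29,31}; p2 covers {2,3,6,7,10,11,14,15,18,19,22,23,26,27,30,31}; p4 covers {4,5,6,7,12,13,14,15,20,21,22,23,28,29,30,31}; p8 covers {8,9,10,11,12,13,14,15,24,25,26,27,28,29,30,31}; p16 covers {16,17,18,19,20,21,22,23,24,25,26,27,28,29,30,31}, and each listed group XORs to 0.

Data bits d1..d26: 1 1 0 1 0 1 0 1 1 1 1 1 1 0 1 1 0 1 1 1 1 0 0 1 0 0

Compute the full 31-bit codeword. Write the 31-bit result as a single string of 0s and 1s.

Place data at non-parity positions: p1 p2 1 p4 1 0 1 p8 0 1 0 1 1 1 1 p16 1 1 0 1 1 0 1 1 1 1 0 0 1 0 0
p1 (pos 1,3,5,7,9,11,13,15,17,19,21,23,25,27,29,31): XOR of data positions = 1⊕1⊕1⊕0⊕0⊕1⊕1⊕1⊕0⊕1⊕1⊕1⊕0⊕1⊕0 = 0
p2 (pos 2,3,6,7,10,11,14,15,18,19,22,23,26,27,30,31): XOR of data positions = 1⊕0⊕1⊕1⊕0⊕1⊕1⊕1⊕0⊕0⊕1⊕1⊕0⊕0⊕0 = 0
p4 (pos 4,5,6,7,12,13,14,15,20,21,22,23,28,29,30,31): XOR of data positions = 1⊕0⊕1⊕1⊕1⊕1⊕1⊕1⊕1⊕0⊕1⊕0⊕1⊕0⊕0 = 0
p8 (pos 8,9,10,11,12,13,14,15,24,25,26,27,28,29,30,31): XOR of data positions = 0⊕1⊕0⊕1⊕1⊕1⊕1⊕1⊕1⊕1⊕0⊕0⊕1⊕0⊕0 = 1
p16 (pos 16,17,18,19,20,21,22,23,24,25,26,27,28,29,30,31): XOR of data positions = 1⊕1⊕0⊕1⊕1⊕0⊕1⊕1⊕1⊕1⊕0⊕0⊕1⊕0⊕0 = 1
Codeword: 0010101101011111110110111100100

0010101101011111110110111100100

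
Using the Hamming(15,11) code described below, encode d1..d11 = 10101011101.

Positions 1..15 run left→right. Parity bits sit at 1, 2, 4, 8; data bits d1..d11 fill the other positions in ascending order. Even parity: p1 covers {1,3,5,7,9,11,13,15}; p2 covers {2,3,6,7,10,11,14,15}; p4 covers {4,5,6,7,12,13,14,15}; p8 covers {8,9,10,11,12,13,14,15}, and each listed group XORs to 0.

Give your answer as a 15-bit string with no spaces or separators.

101001011011101

Place data at non-parity positions: p1 p2 1 p4 0 1 0 p8 1 0 1 1 1 0 1
p1 (pos 1,3,5,7,9,11,13,15): XOR of data positions = 1⊕0⊕0⊕1⊕1⊕1⊕1 = 1
p2 (pos 2,3,6,7,10,11,14,15): XOR of data positions = 1⊕1⊕0⊕0⊕1⊕0⊕1 = 0
p4 (pos 4,5,6,7,12,13,14,15): XOR of data positions = 0⊕1⊕0⊕1⊕1⊕0⊕1 = 0
p8 (pos 8,9,10,11,12,13,14,15): XOR of data positions = 1⊕0⊕1⊕1⊕1⊕0⊕1 = 1
Codeword: 101001011011101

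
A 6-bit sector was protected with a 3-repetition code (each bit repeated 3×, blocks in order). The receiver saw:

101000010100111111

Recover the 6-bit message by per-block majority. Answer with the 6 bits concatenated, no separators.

Block 1 (101): 2 ones → 1
Block 2 (000): 0 ones → 0
Block 3 (010): 1 one → 0
Block 4 (100): 1 one → 0
Block 5 (111): 3 ones → 1
Block 6 (111): 3 ones → 1

100011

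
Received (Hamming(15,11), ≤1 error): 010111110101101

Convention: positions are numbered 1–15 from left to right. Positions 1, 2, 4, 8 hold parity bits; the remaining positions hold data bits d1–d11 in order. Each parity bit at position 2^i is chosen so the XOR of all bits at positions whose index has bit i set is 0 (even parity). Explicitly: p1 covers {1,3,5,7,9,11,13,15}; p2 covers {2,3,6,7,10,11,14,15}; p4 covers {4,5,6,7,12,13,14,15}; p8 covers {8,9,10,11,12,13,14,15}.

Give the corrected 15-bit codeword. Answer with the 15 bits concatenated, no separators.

s1 (pos 1,3,5,7,9,11,13,15): 0⊕0⊕1⊕1⊕0⊕0⊕1⊕1 = 0
s2 (pos 2,3,6,7,10,11,14,15): 1⊕0⊕1⊕1⊕1⊕0⊕0⊕1 = 1
s4 (pos 4,5,6,7,12,13,14,15): 1⊕1⊕1⊕1⊕1⊕1⊕0⊕1 = 1
s8 (pos 8,9,10,11,12,13,14,15): 1⊕0⊕1⊕0⊕1⊕1⊕0⊕1 = 1
Syndrome s8…s1 = 1110 → error at position 14.
Flip position 14: 010111110101101 → 010111110101111

010111110101111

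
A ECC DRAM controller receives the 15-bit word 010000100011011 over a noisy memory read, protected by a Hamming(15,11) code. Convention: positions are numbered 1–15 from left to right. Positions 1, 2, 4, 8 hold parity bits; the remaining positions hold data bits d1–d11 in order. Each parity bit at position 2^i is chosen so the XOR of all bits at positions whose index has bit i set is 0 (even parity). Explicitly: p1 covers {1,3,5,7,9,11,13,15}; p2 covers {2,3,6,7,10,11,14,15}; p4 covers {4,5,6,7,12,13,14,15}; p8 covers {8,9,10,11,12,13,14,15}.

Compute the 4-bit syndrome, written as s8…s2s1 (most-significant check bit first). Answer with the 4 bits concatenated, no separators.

0011

s1 (pos 1,3,5,7,9,11,13,15): 0⊕0⊕0⊕1⊕0⊕1⊕0⊕1 = 1
s2 (pos 2,3,6,7,10,11,14,15): 1⊕0⊕0⊕1⊕0⊕1⊕1⊕1 = 1
s4 (pos 4,5,6,7,12,13,14,15): 0⊕0⊕0⊕1⊕1⊕0⊕1⊕1 = 0
s8 (pos 8,9,10,11,12,13,14,15): 0⊕0⊕0⊕1⊕1⊕0⊕1⊕1 = 0
Syndrome s8…s1 = 0011 → error at position 3.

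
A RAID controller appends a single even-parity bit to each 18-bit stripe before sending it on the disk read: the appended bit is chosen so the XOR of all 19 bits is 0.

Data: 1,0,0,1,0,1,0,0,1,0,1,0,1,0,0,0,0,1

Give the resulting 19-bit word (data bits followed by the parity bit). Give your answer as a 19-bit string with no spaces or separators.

1001010010101000011

XOR of the 18 data bits: 1⊕0⊕0⊕1⊕0⊕1⊕0⊕0⊕1⊕0⊕1⊕0⊕1⊕0⊕0⊕0⊕0⊕1 = 1
Parity bit = 1 (so all 19 bits XOR to 0).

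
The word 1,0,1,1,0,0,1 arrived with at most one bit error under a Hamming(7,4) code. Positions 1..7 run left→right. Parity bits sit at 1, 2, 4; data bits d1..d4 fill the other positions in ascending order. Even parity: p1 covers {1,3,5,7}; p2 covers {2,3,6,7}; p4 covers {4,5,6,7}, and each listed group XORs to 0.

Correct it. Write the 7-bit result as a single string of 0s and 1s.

0011001

s1 (pos 1,3,5,7): 1⊕1⊕0⊕1 = 1
s2 (pos 2,3,6,7): 0⊕1⊕0⊕1 = 0
s4 (pos 4,5,6,7): 1⊕0⊕0⊕1 = 0
Syndrome s4…s1 = 001 → error at position 1.
Flip position 1: 1011001 → 0011001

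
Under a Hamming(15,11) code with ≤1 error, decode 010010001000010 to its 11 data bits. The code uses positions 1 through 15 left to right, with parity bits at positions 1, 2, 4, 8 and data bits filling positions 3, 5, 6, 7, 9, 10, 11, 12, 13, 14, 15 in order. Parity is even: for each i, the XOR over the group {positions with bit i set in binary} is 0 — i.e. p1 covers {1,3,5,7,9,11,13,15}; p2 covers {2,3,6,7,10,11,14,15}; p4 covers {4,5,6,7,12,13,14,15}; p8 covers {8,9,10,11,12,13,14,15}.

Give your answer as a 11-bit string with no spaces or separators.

s1 (pos 1,3,5,7,9,11,13,15): 0⊕0⊕1⊕0⊕1⊕0⊕0⊕0 = 0
s2 (pos 2,3,6,7,10,11,14,15): 1⊕0⊕0⊕0⊕0⊕0⊕1⊕0 = 0
s4 (pos 4,5,6,7,12,13,14,15): 0⊕1⊕0⊕0⊕0⊕0⊕1⊕0 = 0
s8 (pos 8,9,10,11,12,13,14,15): 0⊕1⊕0⊕0⊕0⊕0⊕1⊕0 = 0
Syndrome s8…s1 = 0000 → no error.
Read data bits from positions 3,5,6,7,9,10,11,12,13,14,15: 01001000010

01001000010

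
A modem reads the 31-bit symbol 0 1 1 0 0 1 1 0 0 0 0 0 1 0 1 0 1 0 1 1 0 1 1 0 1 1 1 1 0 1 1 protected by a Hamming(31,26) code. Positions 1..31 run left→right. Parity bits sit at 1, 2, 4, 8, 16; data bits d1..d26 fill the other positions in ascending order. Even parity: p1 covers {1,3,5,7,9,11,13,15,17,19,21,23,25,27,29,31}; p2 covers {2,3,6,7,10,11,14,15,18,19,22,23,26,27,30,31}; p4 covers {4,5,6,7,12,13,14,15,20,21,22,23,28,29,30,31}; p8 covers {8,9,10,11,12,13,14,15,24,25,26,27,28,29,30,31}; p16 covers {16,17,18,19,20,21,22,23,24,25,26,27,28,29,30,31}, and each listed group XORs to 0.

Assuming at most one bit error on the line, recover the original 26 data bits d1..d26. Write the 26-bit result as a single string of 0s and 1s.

10110000101101101101111011

s1 (pos 1,3,5,7,9,11,13,15,17,19,21,23,25,27,29,31): 0⊕1⊕0⊕1⊕0⊕0⊕1⊕1⊕1⊕1⊕0⊕1⊕1⊕1⊕0⊕1 = 0
s2 (pos 2,3,6,7,10,11,14,15,18,19,22,23,26,27,30,31): 1⊕1⊕1⊕1⊕0⊕0⊕0⊕1⊕0⊕1⊕1⊕1⊕1⊕1⊕1⊕1 = 0
s4 (pos 4,5,6,7,12,13,14,15,20,21,22,23,28,29,30,31): 0⊕0⊕1⊕1⊕0⊕1⊕0⊕1⊕1⊕0⊕1⊕1⊕1⊕0⊕1⊕1 = 0
s8 (pos 8,9,10,11,12,13,14,15,24,25,26,27,28,29,30,31): 0⊕0⊕0⊕0⊕0⊕1⊕0⊕1⊕0⊕1⊕1⊕1⊕1⊕0⊕1⊕1 = 0
s16 (pos 16,17,18,19,20,21,22,23,24,25,26,27,28,29,30,31): 0⊕1⊕0⊕1⊕1⊕0⊕1⊕1⊕0⊕1⊕1⊕1⊕1⊕0⊕1⊕1 = 1
Syndrome s16…s1 = 10000 → error at position 16.
Flip position 16: 0110011000001010101101101111011 → 0110011000001011101101101111011
Read data bits from positions 3,5,6,7,9,10,11,12,13,14,15,17,18,19,20,21,22,23,24,25,26,27,28,29,30,31: 10110000101101101101111011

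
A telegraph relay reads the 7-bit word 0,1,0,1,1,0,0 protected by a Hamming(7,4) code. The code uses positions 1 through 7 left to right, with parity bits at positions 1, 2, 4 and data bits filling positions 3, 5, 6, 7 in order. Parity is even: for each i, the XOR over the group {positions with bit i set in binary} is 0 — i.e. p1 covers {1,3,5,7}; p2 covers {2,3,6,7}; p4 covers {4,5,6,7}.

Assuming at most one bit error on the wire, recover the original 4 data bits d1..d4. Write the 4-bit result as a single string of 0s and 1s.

1100

s1 (pos 1,3,5,7): 0⊕0⊕1⊕0 = 1
s2 (pos 2,3,6,7): 1⊕0⊕0⊕0 = 1
s4 (pos 4,5,6,7): 1⊕1⊕0⊕0 = 0
Syndrome s4…s1 = 011 → error at position 3.
Flip position 3: 0101100 → 0111100
Read data bits from positions 3,5,6,7: 1100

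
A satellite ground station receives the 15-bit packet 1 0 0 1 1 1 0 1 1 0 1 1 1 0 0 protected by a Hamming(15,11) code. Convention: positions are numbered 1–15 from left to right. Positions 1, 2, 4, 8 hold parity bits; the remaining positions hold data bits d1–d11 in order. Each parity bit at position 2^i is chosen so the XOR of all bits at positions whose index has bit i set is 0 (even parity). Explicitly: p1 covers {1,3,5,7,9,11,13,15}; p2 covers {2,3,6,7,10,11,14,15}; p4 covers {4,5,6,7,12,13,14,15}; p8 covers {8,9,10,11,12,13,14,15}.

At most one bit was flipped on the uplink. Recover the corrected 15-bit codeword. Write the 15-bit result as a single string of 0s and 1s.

100111011011000

s1 (pos 1,3,5,7,9,11,13,15): 1⊕0⊕1⊕0⊕1⊕1⊕1⊕0 = 1
s2 (pos 2,3,6,7,10,11,14,15): 0⊕0⊕1⊕0⊕0⊕1⊕0⊕0 = 0
s4 (pos 4,5,6,7,12,13,14,15): 1⊕1⊕1⊕0⊕1⊕1⊕0⊕0 = 1
s8 (pos 8,9,10,11,12,13,14,15): 1⊕1⊕0⊕1⊕1⊕1⊕0⊕0 = 1
Syndrome s8…s1 = 1101 → error at position 13.
Flip position 13: 100111011011100 → 100111011011000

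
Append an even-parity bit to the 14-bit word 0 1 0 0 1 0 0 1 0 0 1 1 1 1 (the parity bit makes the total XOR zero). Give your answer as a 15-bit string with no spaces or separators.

XOR of the 14 data bits: 0⊕1⊕0⊕0⊕1⊕0⊕0⊕1⊕0⊕0⊕1⊕1⊕1⊕1 = 1
Parity bit = 1 (so all 15 bits XOR to 0).

010010010011111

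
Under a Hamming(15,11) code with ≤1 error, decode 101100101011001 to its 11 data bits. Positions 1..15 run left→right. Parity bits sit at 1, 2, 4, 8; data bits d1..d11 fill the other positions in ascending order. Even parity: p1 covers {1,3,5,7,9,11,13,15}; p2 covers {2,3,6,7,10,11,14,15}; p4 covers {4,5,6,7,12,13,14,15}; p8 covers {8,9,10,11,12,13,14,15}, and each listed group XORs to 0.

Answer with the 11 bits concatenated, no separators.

10011011001

s1 (pos 1,3,5,7,9,11,13,15): 1⊕1⊕0⊕1⊕1⊕1⊕0⊕1 = 0
s2 (pos 2,3,6,7,10,11,14,15): 0⊕1⊕0⊕1⊕0⊕1⊕0⊕1 = 0
s4 (pos 4,5,6,7,12,13,14,15): 1⊕0⊕0⊕1⊕1⊕0⊕0⊕1 = 0
s8 (pos 8,9,10,11,12,13,14,15): 0⊕1⊕0⊕1⊕1⊕0⊕0⊕1 = 0
Syndrome s8…s1 = 0000 → no error.
Read data bits from positions 3,5,6,7,9,10,11,12,13,14,15: 10011011001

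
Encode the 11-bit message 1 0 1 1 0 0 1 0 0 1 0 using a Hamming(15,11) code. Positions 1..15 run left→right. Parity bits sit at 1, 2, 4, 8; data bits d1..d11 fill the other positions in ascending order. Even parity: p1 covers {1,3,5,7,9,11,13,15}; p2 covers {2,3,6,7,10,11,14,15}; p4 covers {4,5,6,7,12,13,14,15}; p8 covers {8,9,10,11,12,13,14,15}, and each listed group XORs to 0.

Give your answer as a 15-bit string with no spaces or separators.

111101100010010

Place data at non-parity positions: p1 p2 1 p4 0 1 1 p8 0 0 1 0 0 1 0
p1 (pos 1,3,5,7,9,11,13,15): XOR of data positions = 1⊕0⊕1⊕0⊕1⊕0⊕0 = 1
p2 (pos 2,3,6,7,10,11,14,15): XOR of data positions = 1⊕1⊕1⊕0⊕1⊕1⊕0 = 1
p4 (pos 4,5,6,7,12,13,14,15): XOR of data positions = 0⊕1⊕1⊕0⊕0⊕1⊕0 = 1
p8 (pos 8,9,10,11,12,13,14,15): XOR of data positions = 0⊕0⊕1⊕0⊕0⊕1⊕0 = 0
Codeword: 111101100010010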